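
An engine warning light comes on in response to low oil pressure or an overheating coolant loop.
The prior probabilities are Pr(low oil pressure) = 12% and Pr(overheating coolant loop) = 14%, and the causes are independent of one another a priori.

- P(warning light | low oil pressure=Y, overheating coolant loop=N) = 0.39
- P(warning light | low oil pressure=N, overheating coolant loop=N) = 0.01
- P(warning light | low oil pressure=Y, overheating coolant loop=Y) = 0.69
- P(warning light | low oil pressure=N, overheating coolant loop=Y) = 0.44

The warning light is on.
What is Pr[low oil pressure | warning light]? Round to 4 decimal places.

Pr[low oil pressure | warning light] ≈ 0.4563

Sum P(warning light|·) weighted by the priors over the 4 (low oil pressure, overheating coolant loop) configurations:
  P(warning light) = 0.01*0.88*0.86 + 0.44*0.88*0.14 + 0.39*0.12*0.86 + 0.69*0.12*0.14
        = 0.007568 + 0.054208 + 0.040248 + 0.011592 = 0.113616
Keeping only the low oil pressure-present terms gives 0.051840, so
  P(low oil pressure | warning light) = 0.051840 / 0.113616 ≈ 0.4563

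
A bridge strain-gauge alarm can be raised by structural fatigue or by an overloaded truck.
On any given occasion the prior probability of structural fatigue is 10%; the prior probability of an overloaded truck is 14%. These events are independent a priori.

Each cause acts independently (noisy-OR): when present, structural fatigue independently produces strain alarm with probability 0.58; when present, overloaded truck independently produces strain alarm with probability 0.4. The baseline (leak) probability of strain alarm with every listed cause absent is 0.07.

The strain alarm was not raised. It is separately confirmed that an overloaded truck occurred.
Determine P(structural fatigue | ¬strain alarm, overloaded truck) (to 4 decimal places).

Under noisy-OR, P(strain alarm | causes) = 1 − (1−0.07)·∏(1−qᵢ) over the active causes.
P(¬strain alarm | overloaded truck) = 0.558·0.9 + 0.23436·0.1 = 0.502200 + 0.023436 = 0.525636
Of this, 0.023436 comes from 0.23436·0.1 (the structural fatigue=true cases).
P(structural fatigue | ¬strain alarm, overloaded truck) = 0.023436 / 0.525636 ≈ 0.0446

P(structural fatigue | ¬strain alarm, overloaded truck) ≈ 0.0446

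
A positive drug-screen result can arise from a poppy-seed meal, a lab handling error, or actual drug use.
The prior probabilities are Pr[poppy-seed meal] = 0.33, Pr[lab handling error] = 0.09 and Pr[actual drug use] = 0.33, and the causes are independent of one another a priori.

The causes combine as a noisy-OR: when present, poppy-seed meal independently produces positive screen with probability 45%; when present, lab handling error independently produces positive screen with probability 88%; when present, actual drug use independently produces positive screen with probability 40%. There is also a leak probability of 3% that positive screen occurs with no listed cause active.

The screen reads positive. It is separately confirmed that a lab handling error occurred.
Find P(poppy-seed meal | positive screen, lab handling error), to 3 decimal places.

Under noisy-OR, P(positive screen | causes) = 1 − (1−0.03)·∏(1−qᵢ) over the active causes.
For the numerator, keep only poppy-seed meal=true terms: 0.206945 + 0.104717 = 0.311662
The normalizing constant is 0.8836×0.67×0.67 + 0.93016×0.67×0.33 + 0.93598×0.33×0.67 + 0.961588×0.33×0.33 = 0.913968
P(poppy-seed meal | positive screen, lab handling error) = 0.311662/0.913968 ≈ 0.341

P(poppy-seed meal | positive screen, lab handling error) ≈ 0.341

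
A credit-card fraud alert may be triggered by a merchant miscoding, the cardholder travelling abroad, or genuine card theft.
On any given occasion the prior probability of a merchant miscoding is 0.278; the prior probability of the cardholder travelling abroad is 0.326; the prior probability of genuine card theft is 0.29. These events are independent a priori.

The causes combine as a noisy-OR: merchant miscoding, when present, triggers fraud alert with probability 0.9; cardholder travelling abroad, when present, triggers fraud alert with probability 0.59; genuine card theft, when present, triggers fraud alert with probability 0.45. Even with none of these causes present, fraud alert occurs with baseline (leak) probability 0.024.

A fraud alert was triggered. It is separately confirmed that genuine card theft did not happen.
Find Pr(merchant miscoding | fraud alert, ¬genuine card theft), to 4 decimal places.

Under noisy-OR, P(fraud alert | causes) = 1 − (1−0.024)·∏(1−qᵢ) over the active causes.
Sum P(fraud alert|·) weighted by the priors over the 4 (merchant miscoding, cardholder travelling abroad) configurations:
  P(fraud alert | ¬genuine card theft) = 0.024*0.722*0.674 + 0.59984*0.722*0.326 + 0.9024*0.278*0.674 + 0.959984*0.278*0.326
        = 0.011679 + 0.141186 + 0.169084 + 0.087001 = 0.408950
Keeping only the merchant miscoding-present terms gives 0.256085, so
  P(merchant miscoding | fraud alert, ¬genuine card theft) = 0.256085 / 0.408950 ≈ 0.6262

Pr(merchant miscoding | fraud alert, ¬genuine card theft) ≈ 0.6262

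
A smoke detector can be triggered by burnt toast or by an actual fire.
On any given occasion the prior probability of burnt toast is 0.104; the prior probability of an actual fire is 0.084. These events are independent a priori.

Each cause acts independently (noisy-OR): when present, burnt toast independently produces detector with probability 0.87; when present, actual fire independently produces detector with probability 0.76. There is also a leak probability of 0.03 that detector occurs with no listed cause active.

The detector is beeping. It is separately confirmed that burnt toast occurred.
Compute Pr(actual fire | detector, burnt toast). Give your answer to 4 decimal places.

Under noisy-OR, P(detector | causes) = 1 − (1−0.03)·∏(1−qᵢ) over the active causes.
Sum P(detector|·) weighted by the priors over both values of actual fire:
  P(detector | burnt toast) = 0.8739·0.916 + 0.969736·0.084
        = 0.800492 + 0.081458 = 0.881950
Configurations with actual fire contribute 0.081458, so
  P(actual fire | detector, burnt toast) = 0.081458 / 0.881950 ≈ 0.0924

Pr(actual fire | detector, burnt toast) ≈ 0.0924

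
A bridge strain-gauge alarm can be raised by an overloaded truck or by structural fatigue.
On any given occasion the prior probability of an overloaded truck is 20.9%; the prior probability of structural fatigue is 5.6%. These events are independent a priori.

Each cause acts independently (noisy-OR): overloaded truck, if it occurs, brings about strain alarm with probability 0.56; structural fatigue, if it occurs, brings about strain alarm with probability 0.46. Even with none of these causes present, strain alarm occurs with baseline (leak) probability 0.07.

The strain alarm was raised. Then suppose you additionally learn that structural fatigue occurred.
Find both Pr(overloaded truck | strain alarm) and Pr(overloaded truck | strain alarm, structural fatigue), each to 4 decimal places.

Pr(overloaded truck | strain alarm) ≈ 0.6284; Pr(overloaded truck | strain alarm, structural fatigue) ≈ 0.2925

Under noisy-OR, P(strain alarm | causes) = 1 − (1−0.07)·∏(1−qᵢ) over the active causes.
P(strain alarm) = 0.07*0.791*0.944 + 0.4978*0.791*0.056 + 0.5908*0.209*0.944 + 0.779032*0.209*0.056 = 0.052269 + 0.022051 + 0.116562 + 0.009118 = 0.200000
The overloaded truck-present share is 0.116562 + 0.009118 = 0.125680.
Hence the posterior is 0.125680/0.200000 ≈ 0.6284.

With the extra evidence:
P(strain alarm | structural fatigue) = 0.4978·0.791 + 0.779032·0.209 = 0.393760 + 0.162818 = 0.556578
Restricting to configurations with overloaded truck present: 0.779032·0.209 = 0.162818.
Hence the posterior is 0.162818/0.556578 ≈ 0.2925.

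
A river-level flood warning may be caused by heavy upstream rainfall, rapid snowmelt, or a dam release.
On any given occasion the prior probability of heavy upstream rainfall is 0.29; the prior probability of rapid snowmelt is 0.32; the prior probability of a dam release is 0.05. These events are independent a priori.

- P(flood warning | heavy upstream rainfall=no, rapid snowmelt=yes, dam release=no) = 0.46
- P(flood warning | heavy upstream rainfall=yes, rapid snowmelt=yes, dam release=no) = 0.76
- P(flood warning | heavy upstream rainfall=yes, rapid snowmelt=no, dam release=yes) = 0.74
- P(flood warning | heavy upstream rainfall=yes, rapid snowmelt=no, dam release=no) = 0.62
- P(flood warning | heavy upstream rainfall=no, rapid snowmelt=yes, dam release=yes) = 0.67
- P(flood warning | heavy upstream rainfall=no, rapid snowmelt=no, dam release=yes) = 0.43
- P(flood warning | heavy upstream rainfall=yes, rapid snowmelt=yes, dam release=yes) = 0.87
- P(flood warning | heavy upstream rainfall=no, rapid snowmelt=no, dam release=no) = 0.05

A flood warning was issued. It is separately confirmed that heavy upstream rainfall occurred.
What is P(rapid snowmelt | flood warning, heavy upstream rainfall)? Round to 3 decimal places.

P(flood warning | heavy upstream rainfall) = 0.62*0.68*0.95 + 0.74*0.68*0.05 + 0.76*0.32*0.95 + 0.87*0.32*0.05 = 0.400520 + 0.025160 + 0.231040 + 0.013920 = 0.670640
The rapid snowmelt-present share is 0.231040 + 0.013920 = 0.244960.
So P(rapid snowmelt | flood warning, heavy upstream rainfall) = 0.244960/0.670640 ≈ 0.365.

P(rapid snowmelt | flood warning, heavy upstream rainfall) ≈ 0.365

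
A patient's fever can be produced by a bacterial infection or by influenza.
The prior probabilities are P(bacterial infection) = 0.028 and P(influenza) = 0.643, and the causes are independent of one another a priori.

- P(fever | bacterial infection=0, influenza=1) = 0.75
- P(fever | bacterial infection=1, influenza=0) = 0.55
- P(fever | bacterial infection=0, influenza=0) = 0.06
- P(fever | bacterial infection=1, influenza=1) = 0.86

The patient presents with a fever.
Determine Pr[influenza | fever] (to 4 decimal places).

By total probability over the 4 (bacterial infection, influenza) configurations:
  P(fever) = 0.06×0.972×0.357 + 0.75×0.972×0.643 + 0.55×0.028×0.357 + 0.86×0.028×0.643
        = 0.020820 + 0.468747 + 0.005498 + 0.015483 = 0.510548
Keeping only the influenza-present terms gives 0.484230, so
  P(influenza | fever) = 0.484230 / 0.510548 ≈ 0.9485

Pr[influenza | fever] ≈ 0.9485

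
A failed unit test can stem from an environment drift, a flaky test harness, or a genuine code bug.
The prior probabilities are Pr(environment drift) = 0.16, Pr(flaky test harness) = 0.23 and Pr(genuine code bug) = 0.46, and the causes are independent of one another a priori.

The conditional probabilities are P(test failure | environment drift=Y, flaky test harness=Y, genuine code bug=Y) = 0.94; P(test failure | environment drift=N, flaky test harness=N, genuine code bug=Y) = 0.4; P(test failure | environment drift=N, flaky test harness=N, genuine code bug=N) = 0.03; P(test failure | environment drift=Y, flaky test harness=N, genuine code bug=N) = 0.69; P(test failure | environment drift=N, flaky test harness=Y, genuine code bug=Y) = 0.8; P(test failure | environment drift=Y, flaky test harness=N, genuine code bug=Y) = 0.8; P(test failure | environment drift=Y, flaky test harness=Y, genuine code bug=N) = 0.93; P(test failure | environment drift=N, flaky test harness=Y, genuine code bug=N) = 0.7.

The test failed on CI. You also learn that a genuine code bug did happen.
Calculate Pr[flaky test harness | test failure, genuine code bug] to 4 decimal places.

Weight on flaky test harness=true, given the evidence: 0.154560 + 0.034592 = 0.189152
The normalizing constant is 0.4·0.84·0.77 + 0.8·0.84·0.23 + 0.8·0.16·0.77 + 0.94·0.16·0.23 = 0.546432
P(flaky test harness | test failure, genuine code bug) = 0.189152/0.546432 ≈ 0.3462

Pr[flaky test harness | test failure, genuine code bug] ≈ 0.3462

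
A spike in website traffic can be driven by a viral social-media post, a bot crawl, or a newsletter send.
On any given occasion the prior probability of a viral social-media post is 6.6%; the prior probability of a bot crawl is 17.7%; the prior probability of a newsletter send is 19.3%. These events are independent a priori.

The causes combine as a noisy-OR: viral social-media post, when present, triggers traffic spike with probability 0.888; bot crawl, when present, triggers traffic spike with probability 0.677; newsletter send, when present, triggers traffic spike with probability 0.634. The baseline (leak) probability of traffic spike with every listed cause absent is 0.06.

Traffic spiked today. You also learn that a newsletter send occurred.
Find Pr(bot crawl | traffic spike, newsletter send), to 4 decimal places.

Pr(bot crawl | traffic spike, newsletter send) ≈ 0.2217

Under noisy-OR, P(traffic spike | causes) = 1 − (1−0.06)·∏(1−qᵢ) over the active causes.
P(traffic spike | newsletter send) = 0.65596*0.934*0.823 + 0.888875*0.934*0.177 + 0.961468*0.066*0.823 + 0.987554*0.066*0.177 = 0.504225 + 0.146947 + 0.052225 + 0.011537 = 0.714934
Of this, 0.158484 comes from 0.146947 + 0.011537 (the bot crawl=true cases).
Hence the posterior is 0.158484/0.714934 ≈ 0.2217.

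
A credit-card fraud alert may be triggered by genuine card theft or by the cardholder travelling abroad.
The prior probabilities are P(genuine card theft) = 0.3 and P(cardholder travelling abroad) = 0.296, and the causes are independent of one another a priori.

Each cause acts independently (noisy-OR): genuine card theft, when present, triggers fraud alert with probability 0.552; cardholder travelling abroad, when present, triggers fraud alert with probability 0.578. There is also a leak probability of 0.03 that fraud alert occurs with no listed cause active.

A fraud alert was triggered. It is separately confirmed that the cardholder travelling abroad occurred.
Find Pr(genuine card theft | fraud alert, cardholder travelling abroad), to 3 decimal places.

Under noisy-OR, P(fraud alert | causes) = 1 − (1−0.03)·∏(1−qᵢ) over the active causes.
Sum P(fraud alert|·) weighted by the priors over both values of genuine card theft:
  P(fraud alert | cardholder travelling abroad) = 0.59066*0.7 + 0.816616*0.3
        = 0.413462 + 0.244985 = 0.658447
The terms with genuine card theft present sum to 0.244985, so
  P(genuine card theft | fraud alert, cardholder travelling abroad) = 0.244985 / 0.658447 ≈ 0.372

Pr(genuine card theft | fraud alert, cardholder travelling abroad) ≈ 0.372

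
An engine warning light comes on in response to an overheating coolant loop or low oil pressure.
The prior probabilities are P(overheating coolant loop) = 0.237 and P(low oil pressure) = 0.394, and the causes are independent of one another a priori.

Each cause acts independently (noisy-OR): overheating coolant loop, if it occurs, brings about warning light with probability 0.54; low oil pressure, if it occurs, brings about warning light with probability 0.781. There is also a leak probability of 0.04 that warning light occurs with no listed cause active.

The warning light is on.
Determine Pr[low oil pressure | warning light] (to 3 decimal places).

Under noisy-OR, P(warning light | causes) = 1 − (1−0.04)·∏(1−qᵢ) over the active causes.
P(warning light) = 0.04*0.763*0.606 + 0.78976*0.763*0.394 + 0.5584*0.237*0.606 + 0.90329*0.237*0.394 = 0.018495 + 0.237419 + 0.080199 + 0.084347 = 0.420460
Restricting to configurations with low oil pressure present: 0.237419 + 0.084347 = 0.321766.
So P(low oil pressure | warning light) = 0.321766/0.420460 ≈ 0.765.

Pr[low oil pressure | warning light] ≈ 0.765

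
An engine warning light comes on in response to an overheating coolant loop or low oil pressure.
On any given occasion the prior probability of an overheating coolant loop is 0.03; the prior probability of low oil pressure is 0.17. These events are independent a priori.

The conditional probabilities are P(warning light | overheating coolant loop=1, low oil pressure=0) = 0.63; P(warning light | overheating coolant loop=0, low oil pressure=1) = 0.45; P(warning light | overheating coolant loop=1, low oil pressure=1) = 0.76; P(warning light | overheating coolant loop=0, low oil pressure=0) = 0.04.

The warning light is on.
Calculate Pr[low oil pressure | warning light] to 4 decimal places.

Weight on low oil pressure=true, given the evidence: 0.074205 + 0.003876 = 0.078081
Denominator P(warning light): 0.04×0.97×0.83 + 0.45×0.97×0.17 + 0.63×0.03×0.83 + 0.76×0.03×0.17 = 0.125972
P(low oil pressure | warning light) = 0.078081/0.125972 ≈ 0.6198

Pr[low oil pressure | warning light] ≈ 0.6198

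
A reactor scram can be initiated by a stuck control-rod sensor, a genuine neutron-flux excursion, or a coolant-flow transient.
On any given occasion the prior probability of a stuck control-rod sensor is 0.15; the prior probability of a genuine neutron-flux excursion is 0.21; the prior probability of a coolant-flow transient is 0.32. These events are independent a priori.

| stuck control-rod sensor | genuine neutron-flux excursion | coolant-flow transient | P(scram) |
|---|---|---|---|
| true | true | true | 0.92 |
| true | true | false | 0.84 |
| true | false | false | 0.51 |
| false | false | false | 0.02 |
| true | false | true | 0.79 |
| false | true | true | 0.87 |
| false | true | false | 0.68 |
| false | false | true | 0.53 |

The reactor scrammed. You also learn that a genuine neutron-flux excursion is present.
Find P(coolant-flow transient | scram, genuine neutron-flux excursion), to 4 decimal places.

P(coolant-flow transient | scram, genuine neutron-flux excursion) ≈ 0.3697

P(scram | genuine neutron-flux excursion) = 0.68*0.85*0.68 + 0.87*0.85*0.32 + 0.84*0.15*0.68 + 0.92*0.15*0.32 = 0.393040 + 0.236640 + 0.085680 + 0.044160 = 0.759520
The coolant-flow transient-present share is 0.236640 + 0.044160 = 0.280800.
So P(coolant-flow transient | scram, genuine neutron-flux excursion) = 0.280800/0.759520 ≈ 0.3697.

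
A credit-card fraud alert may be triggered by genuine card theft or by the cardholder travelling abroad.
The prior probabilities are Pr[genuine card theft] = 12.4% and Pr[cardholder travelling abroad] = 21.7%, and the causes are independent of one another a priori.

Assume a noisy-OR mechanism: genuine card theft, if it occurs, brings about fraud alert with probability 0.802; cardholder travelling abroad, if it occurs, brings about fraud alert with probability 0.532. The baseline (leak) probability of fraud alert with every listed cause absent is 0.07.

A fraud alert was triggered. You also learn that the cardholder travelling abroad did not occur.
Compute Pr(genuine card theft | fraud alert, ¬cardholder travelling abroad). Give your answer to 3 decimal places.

Under noisy-OR, P(fraud alert | causes) = 1 − (1−0.07)·∏(1−qᵢ) over the active causes.
Enumerate both values of genuine card theft and weight by the priors:
  P(fraud alert | ¬cardholder travelling abroad) = 0.07×0.876 + 0.81586×0.124
        = 0.061320 + 0.101167 = 0.162487
Configurations with genuine card theft contribute 0.101167, so
  P(genuine card theft | fraud alert, ¬cardholder travelling abroad) = 0.101167 / 0.162487 ≈ 0.623

Pr(genuine card theft | fraud alert, ¬cardholder travelling abroad) ≈ 0.623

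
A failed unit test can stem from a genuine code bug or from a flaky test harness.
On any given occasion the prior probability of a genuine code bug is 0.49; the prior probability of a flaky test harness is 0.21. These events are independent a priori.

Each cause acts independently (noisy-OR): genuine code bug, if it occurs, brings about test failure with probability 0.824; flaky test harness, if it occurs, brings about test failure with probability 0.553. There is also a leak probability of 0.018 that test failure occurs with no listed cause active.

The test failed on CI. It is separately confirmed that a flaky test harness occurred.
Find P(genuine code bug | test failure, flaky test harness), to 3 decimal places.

P(genuine code bug | test failure, flaky test harness) ≈ 0.612

Under noisy-OR, P(test failure | causes) = 1 − (1−0.018)·∏(1−qᵢ) over the active causes.
P(test failure | flaky test harness) = 0.561046·0.51 + 0.922744·0.49 = 0.286133 + 0.452145 = 0.738278
Restricting to configurations with genuine code bug present: 0.922744·0.49 = 0.452145.
So P(genuine code bug | test failure, flaky test harness) = 0.452145/0.738278 ≈ 0.612.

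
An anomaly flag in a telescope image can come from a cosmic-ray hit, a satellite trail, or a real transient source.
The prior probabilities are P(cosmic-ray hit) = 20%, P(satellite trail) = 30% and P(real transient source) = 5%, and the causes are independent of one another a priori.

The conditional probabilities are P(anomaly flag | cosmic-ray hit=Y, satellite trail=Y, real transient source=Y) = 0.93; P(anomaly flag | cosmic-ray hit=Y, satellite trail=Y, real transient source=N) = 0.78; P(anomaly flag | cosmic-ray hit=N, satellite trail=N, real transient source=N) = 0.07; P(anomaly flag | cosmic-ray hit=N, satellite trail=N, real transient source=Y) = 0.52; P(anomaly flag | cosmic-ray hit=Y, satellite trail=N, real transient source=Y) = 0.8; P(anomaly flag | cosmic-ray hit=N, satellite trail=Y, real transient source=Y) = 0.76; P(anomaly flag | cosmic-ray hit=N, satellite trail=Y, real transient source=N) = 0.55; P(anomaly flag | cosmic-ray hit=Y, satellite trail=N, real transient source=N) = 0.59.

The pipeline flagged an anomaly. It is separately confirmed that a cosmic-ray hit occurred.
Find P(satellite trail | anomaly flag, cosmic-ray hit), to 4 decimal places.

Weight on satellite trail=true, given the evidence: 0.222300 + 0.013950 = 0.236250
The normalizing constant is 0.59*0.7*0.95 + 0.8*0.7*0.05 + 0.78*0.3*0.95 + 0.93*0.3*0.05 = 0.656600
P(satellite trail | anomaly flag, cosmic-ray hit) = 0.236250/0.656600 ≈ 0.3598

P(satellite trail | anomaly flag, cosmic-ray hit) ≈ 0.3598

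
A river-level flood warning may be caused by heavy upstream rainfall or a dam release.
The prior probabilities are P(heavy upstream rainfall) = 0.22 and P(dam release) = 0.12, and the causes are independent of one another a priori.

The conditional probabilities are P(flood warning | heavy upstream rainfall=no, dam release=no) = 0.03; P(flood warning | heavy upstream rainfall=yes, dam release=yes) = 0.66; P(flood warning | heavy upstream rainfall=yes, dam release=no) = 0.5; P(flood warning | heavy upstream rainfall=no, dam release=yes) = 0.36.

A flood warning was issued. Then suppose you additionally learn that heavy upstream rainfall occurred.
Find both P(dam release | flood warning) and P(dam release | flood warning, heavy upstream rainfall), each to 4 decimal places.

For the numerator, keep only dam release=true terms: 0.033696 + 0.017424 = 0.051120
Denominator P(flood warning): 0.03*0.78*0.88 + 0.36*0.78*0.12 + 0.5*0.22*0.88 + 0.66*0.22*0.12 = 0.168512
P(dam release | flood warning) = 0.051120/0.168512 ≈ 0.3034

With the extra evidence:
For the numerator, keep only dam release=true terms: 0.66·0.12 = 0.079200
Normalizer over all consistent configurations: 0.5·0.88 + 0.66·0.12 = 0.519200
P(dam release | flood warning, heavy upstream rainfall) = 0.079200/0.519200 ≈ 0.1525
The drop from 0.3034 to 0.1525 is the explaining-away (discounting) effect.

P(dam release | flood warning) ≈ 0.3034; P(dam release | flood warning, heavy upstream rainfall) ≈ 0.1525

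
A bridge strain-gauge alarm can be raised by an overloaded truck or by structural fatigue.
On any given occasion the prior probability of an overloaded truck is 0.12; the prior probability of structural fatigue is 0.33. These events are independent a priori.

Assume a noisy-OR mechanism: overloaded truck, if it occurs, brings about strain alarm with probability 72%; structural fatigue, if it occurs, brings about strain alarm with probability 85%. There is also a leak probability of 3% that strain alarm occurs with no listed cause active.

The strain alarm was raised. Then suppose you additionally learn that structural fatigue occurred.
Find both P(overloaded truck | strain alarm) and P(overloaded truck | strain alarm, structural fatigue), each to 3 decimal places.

P(overloaded truck | strain alarm) ≈ 0.266; P(overloaded truck | strain alarm, structural fatigue) ≈ 0.133

Under noisy-OR, P(strain alarm | causes) = 1 − (1−0.03)·∏(1−qᵢ) over the active causes.
Numerator (weight on configurations with overloaded truck): 0.058563 + 0.037987 = 0.096550
The normalizing constant is 0.03×0.88×0.67 + 0.8545×0.88×0.33 + 0.7284×0.12×0.67 + 0.95926×0.12×0.33 = 0.362385
Posterior = 0.096550 / 0.362385 ≈ 0.266

Now also conditioning on structural fatigue=true:
By total probability over both values of overloaded truck:
  P(strain alarm | structural fatigue) = 0.8545·0.88 + 0.95926·0.12
        = 0.751960 + 0.115111 = 0.867071
The terms with overloaded truck present sum to 0.115111, so
  P(overloaded truck | strain alarm, structural fatigue) = 0.115111 / 0.867071 ≈ 0.133
This is intercausal reasoning (explaining away): once structural fatigue accounts for the strain alarm, overloaded truck becomes less likely.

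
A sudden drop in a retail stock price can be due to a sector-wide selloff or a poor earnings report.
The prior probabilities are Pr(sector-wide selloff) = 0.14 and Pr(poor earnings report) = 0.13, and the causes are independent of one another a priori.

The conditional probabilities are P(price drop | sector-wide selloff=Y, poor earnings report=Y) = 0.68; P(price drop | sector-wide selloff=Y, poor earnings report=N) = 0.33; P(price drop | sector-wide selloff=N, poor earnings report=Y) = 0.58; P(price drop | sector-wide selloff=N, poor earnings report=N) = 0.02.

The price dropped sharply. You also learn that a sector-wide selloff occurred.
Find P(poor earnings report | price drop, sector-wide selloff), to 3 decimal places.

Enumerate both values of poor earnings report and weight by the priors:
  P(price drop | sector-wide selloff) = 0.33×0.87 + 0.68×0.13
        = 0.287100 + 0.088400 = 0.375500
The terms with poor earnings report present sum to 0.088400, so
  P(poor earnings report | price drop, sector-wide selloff) = 0.088400 / 0.375500 ≈ 0.235

P(poor earnings report | price drop, sector-wide selloff) ≈ 0.235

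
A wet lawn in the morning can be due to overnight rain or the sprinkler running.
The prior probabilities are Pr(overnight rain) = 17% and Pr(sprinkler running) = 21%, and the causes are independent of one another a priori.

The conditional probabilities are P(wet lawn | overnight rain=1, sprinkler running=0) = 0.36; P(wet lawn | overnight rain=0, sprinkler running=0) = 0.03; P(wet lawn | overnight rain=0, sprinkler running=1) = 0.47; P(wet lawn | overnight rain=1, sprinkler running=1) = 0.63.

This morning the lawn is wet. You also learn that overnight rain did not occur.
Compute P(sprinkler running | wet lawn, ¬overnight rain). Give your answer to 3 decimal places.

P(sprinkler running | wet lawn, ¬overnight rain) ≈ 0.806

Weight on sprinkler running=true, given the evidence: 0.47×0.21 = 0.098700
Normalizer over all consistent configurations: 0.03×0.79 + 0.47×0.21 = 0.122400
P(sprinkler running | wet lawn, ¬overnight rain) = 0.098700/0.122400 ≈ 0.806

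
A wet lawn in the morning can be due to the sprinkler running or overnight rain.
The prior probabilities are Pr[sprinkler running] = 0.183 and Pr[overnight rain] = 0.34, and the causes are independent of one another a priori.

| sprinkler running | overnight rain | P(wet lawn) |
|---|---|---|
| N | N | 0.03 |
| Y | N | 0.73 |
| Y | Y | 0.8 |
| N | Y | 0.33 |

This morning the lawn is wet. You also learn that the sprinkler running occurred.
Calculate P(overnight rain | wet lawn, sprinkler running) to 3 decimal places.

P(overnight rain | wet lawn, sprinkler running) ≈ 0.361

By total probability over both values of overnight rain:
  P(wet lawn | sprinkler running) = 0.73×0.66 + 0.8×0.34
        = 0.481800 + 0.272000 = 0.753800
Keeping only the overnight rain-present terms gives 0.272000, so
  P(overnight rain | wet lawn, sprinkler running) = 0.272000 / 0.753800 ≈ 0.361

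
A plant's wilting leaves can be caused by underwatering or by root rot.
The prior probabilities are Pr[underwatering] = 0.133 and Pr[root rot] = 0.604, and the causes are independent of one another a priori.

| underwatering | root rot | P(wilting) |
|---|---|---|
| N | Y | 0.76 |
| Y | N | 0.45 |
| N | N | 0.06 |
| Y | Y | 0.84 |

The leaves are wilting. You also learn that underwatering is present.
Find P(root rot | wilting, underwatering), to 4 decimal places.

By total probability over both values of root rot:
  P(wilting | underwatering) = 0.45*0.396 + 0.84*0.604
        = 0.178200 + 0.507360 = 0.685560
The terms with root rot present sum to 0.507360, so
  P(root rot | wilting, underwatering) = 0.507360 / 0.685560 ≈ 0.7401

P(root rot | wilting, underwatering) ≈ 0.7401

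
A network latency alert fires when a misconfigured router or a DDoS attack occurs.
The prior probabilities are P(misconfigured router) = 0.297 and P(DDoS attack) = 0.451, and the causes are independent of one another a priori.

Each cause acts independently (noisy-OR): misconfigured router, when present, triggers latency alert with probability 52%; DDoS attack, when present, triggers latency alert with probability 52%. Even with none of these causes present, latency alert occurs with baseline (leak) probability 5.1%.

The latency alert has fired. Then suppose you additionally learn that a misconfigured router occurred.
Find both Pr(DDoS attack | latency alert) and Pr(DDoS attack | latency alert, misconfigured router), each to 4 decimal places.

Pr(DDoS attack | latency alert) ≈ 0.7188; Pr(DDoS attack | latency alert, misconfigured router) ≈ 0.5410

Under noisy-OR, P(latency alert | causes) = 1 − (1−0.051)·∏(1−qᵢ) over the active causes.
Numerator (weight on configurations with DDoS attack): 0.172629 + 0.104659 = 0.277288
Normalizer over all consistent configurations: 0.051*0.703*0.549 + 0.54448*0.703*0.451 + 0.54448*0.297*0.549 + 0.78135*0.297*0.451 = 0.385750
P(DDoS attack | latency alert) = 0.277288/0.385750 ≈ 0.7188

Now also conditioning on misconfigured router=true:
By total probability over both values of DDoS attack:
  P(latency alert | misconfigured router) = 0.54448·0.549 + 0.78135·0.451
        = 0.298920 + 0.352389 = 0.651309
The terms with DDoS attack present sum to 0.352389, so
  P(DDoS attack | latency alert, misconfigured router) = 0.352389 / 0.651309 ≈ 0.5410
Conditioning on misconfigured router lowers the posterior on DDoS attack: the classic explaining-away effect in a common-effect structure.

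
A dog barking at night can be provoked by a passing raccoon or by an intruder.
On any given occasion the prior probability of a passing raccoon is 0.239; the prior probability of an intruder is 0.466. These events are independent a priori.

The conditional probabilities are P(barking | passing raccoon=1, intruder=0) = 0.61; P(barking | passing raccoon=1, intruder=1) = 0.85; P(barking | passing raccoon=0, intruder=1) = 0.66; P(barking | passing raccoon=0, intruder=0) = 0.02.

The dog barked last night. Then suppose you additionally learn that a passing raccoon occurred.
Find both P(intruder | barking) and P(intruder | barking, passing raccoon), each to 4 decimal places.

For the numerator, keep only intruder=true terms: 0.234053 + 0.094668 = 0.328721
Normalizer over all consistent configurations: 0.02×0.761×0.534 + 0.66×0.761×0.466 + 0.61×0.239×0.534 + 0.85×0.239×0.466 = 0.414700
P(intruder | barking) = 0.328721/0.414700 ≈ 0.7927

With the extra evidence:
Sum P(barking|·) weighted by the priors over both values of intruder:
  P(barking | passing raccoon) = 0.61*0.534 + 0.85*0.466
        = 0.325740 + 0.396100 = 0.721840
The terms with intruder present sum to 0.396100, so
  P(intruder | barking, passing raccoon) = 0.396100 / 0.721840 ≈ 0.5487
— passing raccoon explains away the evidence for intruder.

P(intruder | barking) ≈ 0.7927; P(intruder | barking, passing raccoon) ≈ 0.5487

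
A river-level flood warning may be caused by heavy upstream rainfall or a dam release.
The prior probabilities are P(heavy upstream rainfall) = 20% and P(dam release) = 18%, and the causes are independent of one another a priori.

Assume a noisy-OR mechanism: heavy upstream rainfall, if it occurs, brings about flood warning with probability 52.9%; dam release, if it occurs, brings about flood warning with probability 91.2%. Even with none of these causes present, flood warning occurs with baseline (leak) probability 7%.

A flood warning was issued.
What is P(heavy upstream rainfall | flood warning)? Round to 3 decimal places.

P(heavy upstream rainfall | flood warning) ≈ 0.416

Under noisy-OR, P(flood warning | causes) = 1 − (1−0.07)·∏(1−qᵢ) over the active causes.
Numerator (weight on configurations with heavy upstream rainfall): 0.092163 + 0.034612 = 0.126775
Denominator P(flood warning): 0.07*0.8*0.82 + 0.91816*0.8*0.18 + 0.56197*0.2*0.82 + 0.961453*0.2*0.18 = 0.304910
Posterior = 0.126775 / 0.304910 ≈ 0.416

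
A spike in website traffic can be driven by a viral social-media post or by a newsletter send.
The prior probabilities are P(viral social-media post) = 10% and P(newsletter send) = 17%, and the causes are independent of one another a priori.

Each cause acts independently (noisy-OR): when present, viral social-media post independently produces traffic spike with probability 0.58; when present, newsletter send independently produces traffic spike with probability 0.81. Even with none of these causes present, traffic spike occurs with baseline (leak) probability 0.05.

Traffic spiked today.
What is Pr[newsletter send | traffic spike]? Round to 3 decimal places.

Under noisy-OR, P(traffic spike | causes) = 1 − (1−0.05)·∏(1−qᵢ) over the active causes.
P(traffic spike) = 0.05*0.9*0.83 + 0.8195*0.9*0.17 + 0.601*0.1*0.83 + 0.92419*0.1*0.17 = 0.037350 + 0.125384 + 0.049883 + 0.015711 = 0.228328
The newsletter send-present share is 0.125384 + 0.015711 = 0.141095.
Hence the posterior is 0.141095/0.228328 ≈ 0.618.

Pr[newsletter send | traffic spike] ≈ 0.618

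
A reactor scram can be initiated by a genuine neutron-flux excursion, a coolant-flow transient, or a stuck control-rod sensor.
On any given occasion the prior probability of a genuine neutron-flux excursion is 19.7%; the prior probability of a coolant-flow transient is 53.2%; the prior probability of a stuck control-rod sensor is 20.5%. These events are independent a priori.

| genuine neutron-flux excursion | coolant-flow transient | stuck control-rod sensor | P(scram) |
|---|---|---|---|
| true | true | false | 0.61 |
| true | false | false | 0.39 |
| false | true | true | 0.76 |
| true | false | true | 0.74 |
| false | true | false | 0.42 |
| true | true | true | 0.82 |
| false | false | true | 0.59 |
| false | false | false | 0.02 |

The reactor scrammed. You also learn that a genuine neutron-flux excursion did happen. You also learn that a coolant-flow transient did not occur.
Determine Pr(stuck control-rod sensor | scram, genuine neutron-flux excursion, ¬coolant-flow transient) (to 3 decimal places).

By total probability over both values of stuck control-rod sensor:
  P(scram | genuine neutron-flux excursion, ¬coolant-flow transient) = 0.39·0.795 + 0.74·0.205
        = 0.310050 + 0.151700 = 0.461750
Configurations with stuck control-rod sensor contribute 0.151700, so
  P(stuck control-rod sensor | scram, genuine neutron-flux excursion, ¬coolant-flow transient) = 0.151700 / 0.461750 ≈ 0.329

Pr(stuck control-rod sensor | scram, genuine neutron-flux excursion, ¬coolant-flow transient) ≈ 0.329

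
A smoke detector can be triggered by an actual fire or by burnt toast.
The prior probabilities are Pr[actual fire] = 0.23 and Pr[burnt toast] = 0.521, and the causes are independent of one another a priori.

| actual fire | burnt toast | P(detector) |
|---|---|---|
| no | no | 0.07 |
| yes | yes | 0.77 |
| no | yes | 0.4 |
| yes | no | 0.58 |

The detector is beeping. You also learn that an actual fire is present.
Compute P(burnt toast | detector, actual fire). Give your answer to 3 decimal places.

P(detector | actual fire) = 0.58*0.479 + 0.77*0.521 = 0.277820 + 0.401170 = 0.678990
Restricting to configurations with burnt toast present: 0.77*0.521 = 0.401170.
So P(burnt toast | detector, actual fire) = 0.401170/0.678990 ≈ 0.591.

P(burnt toast | detector, actual fire) ≈ 0.591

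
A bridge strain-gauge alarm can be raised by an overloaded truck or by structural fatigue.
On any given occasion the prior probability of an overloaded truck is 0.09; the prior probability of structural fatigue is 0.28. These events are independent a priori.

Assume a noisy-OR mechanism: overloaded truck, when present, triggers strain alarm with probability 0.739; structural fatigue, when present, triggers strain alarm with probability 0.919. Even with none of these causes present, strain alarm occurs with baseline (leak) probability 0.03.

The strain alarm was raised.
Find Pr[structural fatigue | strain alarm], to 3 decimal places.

Under noisy-OR, P(strain alarm | causes) = 1 − (1−0.03)·∏(1−qᵢ) over the active causes.
Weight on structural fatigue=true, given the evidence: 0.234780 + 0.024683 = 0.259463
Denominator P(strain alarm): 0.03×0.91×0.72 + 0.92143×0.91×0.28 + 0.74683×0.09×0.72 + 0.979493×0.09×0.28 = 0.327514
P(structural fatigue | strain alarm) = 0.259463/0.327514 ≈ 0.792

Pr[structural fatigue | strain alarm] ≈ 0.792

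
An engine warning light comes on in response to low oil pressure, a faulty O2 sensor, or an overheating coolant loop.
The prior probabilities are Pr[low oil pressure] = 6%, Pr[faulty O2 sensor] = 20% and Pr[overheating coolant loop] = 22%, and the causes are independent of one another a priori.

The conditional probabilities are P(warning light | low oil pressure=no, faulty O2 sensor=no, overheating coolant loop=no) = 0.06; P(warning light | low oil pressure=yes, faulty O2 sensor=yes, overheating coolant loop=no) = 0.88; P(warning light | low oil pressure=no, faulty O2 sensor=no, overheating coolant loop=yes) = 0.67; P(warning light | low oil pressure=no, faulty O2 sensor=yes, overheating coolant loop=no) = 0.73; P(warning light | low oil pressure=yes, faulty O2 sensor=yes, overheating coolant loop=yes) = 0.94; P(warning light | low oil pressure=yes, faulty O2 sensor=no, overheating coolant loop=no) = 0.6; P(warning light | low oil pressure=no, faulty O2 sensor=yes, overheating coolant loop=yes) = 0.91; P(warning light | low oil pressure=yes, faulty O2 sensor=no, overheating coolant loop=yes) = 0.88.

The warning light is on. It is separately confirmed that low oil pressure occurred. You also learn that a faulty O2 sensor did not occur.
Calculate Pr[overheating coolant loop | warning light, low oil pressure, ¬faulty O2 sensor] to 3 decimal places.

Pr[overheating coolant loop | warning light, low oil pressure, ¬faulty O2 sensor] ≈ 0.293

P(warning light | low oil pressure, ¬faulty O2 sensor) = 0.6×0.78 + 0.88×0.22 = 0.468000 + 0.193600 = 0.661600
The overheating coolant loop-present share is 0.88×0.22 = 0.193600.
Hence the posterior is 0.193600/0.661600 ≈ 0.293.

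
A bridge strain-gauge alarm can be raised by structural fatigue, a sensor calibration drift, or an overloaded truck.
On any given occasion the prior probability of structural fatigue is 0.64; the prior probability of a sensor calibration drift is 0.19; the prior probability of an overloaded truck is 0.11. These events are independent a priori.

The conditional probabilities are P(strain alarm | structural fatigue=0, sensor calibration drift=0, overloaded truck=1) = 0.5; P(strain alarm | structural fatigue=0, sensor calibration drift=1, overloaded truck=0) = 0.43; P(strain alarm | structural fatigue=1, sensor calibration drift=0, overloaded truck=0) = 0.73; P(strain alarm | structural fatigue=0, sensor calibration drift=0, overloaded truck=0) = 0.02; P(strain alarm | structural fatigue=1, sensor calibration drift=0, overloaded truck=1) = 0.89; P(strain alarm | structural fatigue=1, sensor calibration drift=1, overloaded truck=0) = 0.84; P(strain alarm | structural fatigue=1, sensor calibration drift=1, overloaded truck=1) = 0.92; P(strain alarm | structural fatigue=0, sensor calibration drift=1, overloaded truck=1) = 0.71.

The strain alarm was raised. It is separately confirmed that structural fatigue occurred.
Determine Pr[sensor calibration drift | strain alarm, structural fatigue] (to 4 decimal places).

Numerator (weight on configurations with sensor calibration drift): 0.142044 + 0.019228 = 0.161272
Normalizer over all consistent configurations: 0.73·0.81·0.89 + 0.89·0.81·0.11 + 0.84·0.19·0.89 + 0.92·0.19·0.11 = 0.766828
P(sensor calibration drift | strain alarm, structural fatigue) = 0.161272/0.766828 ≈ 0.2103

Pr[sensor calibration drift | strain alarm, structural fatigue] ≈ 0.2103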